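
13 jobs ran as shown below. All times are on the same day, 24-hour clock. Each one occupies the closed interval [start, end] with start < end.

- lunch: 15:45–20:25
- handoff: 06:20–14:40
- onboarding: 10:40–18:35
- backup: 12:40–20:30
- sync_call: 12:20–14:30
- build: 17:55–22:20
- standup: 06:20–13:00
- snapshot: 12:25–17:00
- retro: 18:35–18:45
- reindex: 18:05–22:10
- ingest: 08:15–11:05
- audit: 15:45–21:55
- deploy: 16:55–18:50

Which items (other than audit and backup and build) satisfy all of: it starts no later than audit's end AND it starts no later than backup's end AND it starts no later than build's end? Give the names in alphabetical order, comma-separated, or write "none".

deploy, handoff, ingest, lunch, onboarding, reindex, retro, snapshot, standup, sync_call

Conditions: its start is no later than audit's end (X.start <= 21:55) AND its start is no later than backup's end (X.start <= 20:30) AND its start is no later than build's end (X.start <= 22:20).
deploy: start 16:55 <= 21:55? ✓; start 16:55 <= 20:30? ✓; start 16:55 <= 22:20? ✓ → yes.
handoff: start 06:20 <= 21:55? ✓; start 06:20 <= 20:30? ✓; start 06:20 <= 22:20? ✓ → yes.
ingest: start 08:15 <= 21:55? ✓; start 08:15 <= 20:30? ✓; start 08:15 <= 22:20? ✓ → yes.
lunch: start 15:45 <= 21:55? ✓; start 15:45 <= 20:30? ✓; start 15:45 <= 22:20? ✓ → yes.
onboarding: start 10:40 <= 21:55? ✓; start 10:40 <= 20:30? ✓; start 10:40 <= 22:20? ✓ → yes.
reindex: start 18:05 <= 21:55? ✓; start 18:05 <= 20:30? ✓; start 18:05 <= 22:20? ✓ → yes.
retro: start 18:35 <= 21:55? ✓; start 18:35 <= 20:30? ✓; start 18:35 <= 22:20? ✓ → yes.
snapshot: start 12:25 <= 21:55? ✓; start 12:25 <= 20:30? ✓; start 12:25 <= 22:20? ✓ → yes.
standup: start 06:20 <= 21:55? ✓; start 06:20 <= 20:30? ✓; start 06:20 <= 22:20? ✓ → yes.
sync_call: start 12:20 <= 21:55? ✓; start 12:20 <= 20:30? ✓; start 12:20 <= 22:20? ✓ → yes.
Result: deploy, handoff, ingest, lunch, onboarding, reindex, retro, snapshot, standup, sync_call.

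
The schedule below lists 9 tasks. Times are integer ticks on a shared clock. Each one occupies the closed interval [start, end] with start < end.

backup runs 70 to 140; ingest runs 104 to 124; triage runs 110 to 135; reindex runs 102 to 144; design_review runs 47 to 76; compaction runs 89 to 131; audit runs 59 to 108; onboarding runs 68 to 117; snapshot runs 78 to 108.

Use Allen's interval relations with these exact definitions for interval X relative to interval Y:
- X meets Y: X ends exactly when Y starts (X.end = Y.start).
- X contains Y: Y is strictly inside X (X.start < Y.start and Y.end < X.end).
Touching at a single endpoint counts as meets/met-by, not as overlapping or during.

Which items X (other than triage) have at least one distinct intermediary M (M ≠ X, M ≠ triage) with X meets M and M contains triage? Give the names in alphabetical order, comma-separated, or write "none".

none

Target triage = [110, 135].
Intermediaries M with M contains triage: backup, reindex.
Via backup — items with X meets backup: none.
Via reindex — items with X meets reindex: none.
Union: none.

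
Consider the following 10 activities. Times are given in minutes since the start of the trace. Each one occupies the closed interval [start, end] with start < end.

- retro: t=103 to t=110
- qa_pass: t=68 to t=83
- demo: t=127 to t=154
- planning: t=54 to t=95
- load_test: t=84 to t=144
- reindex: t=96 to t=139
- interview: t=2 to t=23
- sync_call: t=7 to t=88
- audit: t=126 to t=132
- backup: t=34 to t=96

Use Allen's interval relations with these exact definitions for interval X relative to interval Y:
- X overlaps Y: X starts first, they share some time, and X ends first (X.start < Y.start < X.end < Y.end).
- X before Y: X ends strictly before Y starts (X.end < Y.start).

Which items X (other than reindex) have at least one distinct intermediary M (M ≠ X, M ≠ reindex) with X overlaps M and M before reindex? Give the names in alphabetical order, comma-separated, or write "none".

Target reindex = [t=96, t=139].
Intermediaries M with M before reindex: interview, planning, qa_pass, sync_call.
Via interview — items with X overlaps interview: none.
Via planning — items with X overlaps planning: sync_call.
Via qa_pass — items with X overlaps qa_pass: none.
Via sync_call — items with X overlaps sync_call: interview.
Union: interview, sync_call.

interview, sync_call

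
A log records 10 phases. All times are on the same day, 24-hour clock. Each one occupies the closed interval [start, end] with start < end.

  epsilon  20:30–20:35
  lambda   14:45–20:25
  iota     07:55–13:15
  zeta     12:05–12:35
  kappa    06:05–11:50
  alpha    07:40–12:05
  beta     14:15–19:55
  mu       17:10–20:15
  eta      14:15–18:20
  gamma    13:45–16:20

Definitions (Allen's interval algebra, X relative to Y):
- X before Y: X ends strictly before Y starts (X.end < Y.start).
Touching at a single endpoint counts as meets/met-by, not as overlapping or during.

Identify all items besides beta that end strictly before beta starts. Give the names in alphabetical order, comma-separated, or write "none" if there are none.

alpha, iota, kappa, zeta

Target beta = [14:15, 19:55].
alpha [07:40, 12:05] → before → yes.
epsilon [20:30, 20:35] → after → no.
eta [14:15, 18:20] → starts → no.
gamma [13:45, 16:20] → overlaps → no.
iota [07:55, 13:15] → before → yes.
kappa [06:05, 11:50] → before → yes.
lambda [14:45, 20:25] → overlapped-by → no.
mu [17:10, 20:15] → overlapped-by → no.
zeta [12:05, 12:35] → before → yes.
Result: alpha, iota, kappa, zeta.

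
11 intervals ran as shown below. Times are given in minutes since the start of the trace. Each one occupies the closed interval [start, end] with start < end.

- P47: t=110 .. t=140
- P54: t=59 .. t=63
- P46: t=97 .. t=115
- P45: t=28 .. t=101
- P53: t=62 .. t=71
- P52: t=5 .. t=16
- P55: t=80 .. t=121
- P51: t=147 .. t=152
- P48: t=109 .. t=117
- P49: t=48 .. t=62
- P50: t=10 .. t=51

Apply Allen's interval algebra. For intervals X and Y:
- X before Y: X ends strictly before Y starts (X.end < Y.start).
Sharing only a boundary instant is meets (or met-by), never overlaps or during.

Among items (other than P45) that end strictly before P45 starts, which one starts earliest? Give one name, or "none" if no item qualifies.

P52

Target P45 = [t=28, t=101].
P46 [t=97, t=115] → overlapped-by → excluded.
P47 [t=110, t=140] → after → excluded.
P48 [t=109, t=117] → after → excluded.
P49 [t=48, t=62] → during → excluded.
P50 [t=10, t=51] → overlaps → excluded.
P51 [t=147, t=152] → after → excluded.
P52 [t=5, t=16] → before → candidate.
P53 [t=62, t=71] → during → excluded.
P54 [t=59, t=63] → during → excluded.
P55 [t=80, t=121] → overlapped-by → excluded.
Among candidates, earliest start is t=5 → P52.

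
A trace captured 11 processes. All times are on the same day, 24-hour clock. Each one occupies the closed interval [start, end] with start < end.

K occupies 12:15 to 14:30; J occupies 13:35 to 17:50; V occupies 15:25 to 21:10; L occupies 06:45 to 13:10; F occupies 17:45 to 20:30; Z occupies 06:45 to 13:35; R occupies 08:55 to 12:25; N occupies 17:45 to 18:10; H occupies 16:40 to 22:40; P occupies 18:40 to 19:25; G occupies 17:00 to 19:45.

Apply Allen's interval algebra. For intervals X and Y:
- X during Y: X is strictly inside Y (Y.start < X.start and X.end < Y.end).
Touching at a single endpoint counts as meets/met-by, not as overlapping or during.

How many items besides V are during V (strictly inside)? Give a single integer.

Target V = [15:25, 21:10].
F [17:45, 20:30] → during → counts.
G [17:00, 19:45] → during → counts.
H [16:40, 22:40] → overlapped-by → no.
J [13:35, 17:50] → overlaps → no.
K [12:15, 14:30] → before → no.
L [06:45, 13:10] → before → no.
N [17:45, 18:10] → during → counts.
P [18:40, 19:25] → during → counts.
R [08:55, 12:25] → before → no.
Z [06:45, 13:35] → before → no.
Total: 4.

4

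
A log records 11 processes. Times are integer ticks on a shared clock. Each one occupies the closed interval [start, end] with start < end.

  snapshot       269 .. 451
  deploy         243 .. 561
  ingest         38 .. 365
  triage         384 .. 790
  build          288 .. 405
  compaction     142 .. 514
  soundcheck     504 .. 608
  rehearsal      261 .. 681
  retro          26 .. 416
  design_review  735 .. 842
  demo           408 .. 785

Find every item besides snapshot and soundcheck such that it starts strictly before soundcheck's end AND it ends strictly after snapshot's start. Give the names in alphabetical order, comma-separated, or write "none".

Conditions: its start is strictly before soundcheck's end (X.start < 608) AND its end is strictly after snapshot's start (X.end > 269).
build: start 288 < 608? ✓; end 405 > 269? ✓ → yes.
compaction: start 142 < 608? ✓; end 514 > 269? ✓ → yes.
demo: start 408 < 608? ✓; end 785 > 269? ✓ → yes.
deploy: start 243 < 608? ✓; end 561 > 269? ✓ → yes.
design_review: start 735 < 608? ✗; end 842 > 269? ✓ → no.
ingest: start 38 < 608? ✓; end 365 > 269? ✓ → yes.
rehearsal: start 261 < 608? ✓; end 681 > 269? ✓ → yes.
retro: start 26 < 608? ✓; end 416 > 269? ✓ → yes.
triage: start 384 < 608? ✓; end 790 > 269? ✓ → yes.
Result: build, compaction, demo, deploy, ingest, rehearsal, retro, triage.

build, compaction, demo, deploy, ingest, rehearsal, retro, triage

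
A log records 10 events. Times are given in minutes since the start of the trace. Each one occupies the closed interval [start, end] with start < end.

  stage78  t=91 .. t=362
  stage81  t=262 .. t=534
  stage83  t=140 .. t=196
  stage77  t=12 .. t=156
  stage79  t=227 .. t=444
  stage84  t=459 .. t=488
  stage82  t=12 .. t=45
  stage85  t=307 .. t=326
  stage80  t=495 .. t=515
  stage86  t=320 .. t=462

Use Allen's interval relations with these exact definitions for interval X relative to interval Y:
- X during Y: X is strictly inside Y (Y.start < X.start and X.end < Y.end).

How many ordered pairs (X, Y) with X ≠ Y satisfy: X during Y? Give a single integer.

Checking all 90 ordered pairs for relation 'during'; matching pairs in alphabetical order:
(stage80, stage81): stage80 during stage81 ✓
(stage83, stage78): stage83 during stage78 ✓
(stage84, stage81): stage84 during stage81 ✓
(stage85, stage78): stage85 during stage78 ✓
(stage85, stage79): stage85 during stage79 ✓
(stage85, stage81): stage85 during stage81 ✓
(stage86, stage81): stage86 during stage81 ✓
Count: 7.

7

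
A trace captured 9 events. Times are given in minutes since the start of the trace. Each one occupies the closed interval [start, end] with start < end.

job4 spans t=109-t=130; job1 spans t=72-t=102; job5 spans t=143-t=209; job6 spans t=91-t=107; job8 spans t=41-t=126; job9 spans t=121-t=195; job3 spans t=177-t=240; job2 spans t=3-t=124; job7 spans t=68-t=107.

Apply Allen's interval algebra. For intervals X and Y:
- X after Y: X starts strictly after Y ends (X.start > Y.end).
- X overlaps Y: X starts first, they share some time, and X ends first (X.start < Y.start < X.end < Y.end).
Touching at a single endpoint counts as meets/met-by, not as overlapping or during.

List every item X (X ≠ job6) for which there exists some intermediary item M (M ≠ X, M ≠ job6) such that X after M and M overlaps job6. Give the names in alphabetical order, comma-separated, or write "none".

Target job6 = [t=91, t=107].
Intermediaries M with M overlaps job6: job1.
Via job1 — items with X after job1: job3, job4, job5, job9.
Union: job3, job4, job5, job9.

job3, job4, job5, job9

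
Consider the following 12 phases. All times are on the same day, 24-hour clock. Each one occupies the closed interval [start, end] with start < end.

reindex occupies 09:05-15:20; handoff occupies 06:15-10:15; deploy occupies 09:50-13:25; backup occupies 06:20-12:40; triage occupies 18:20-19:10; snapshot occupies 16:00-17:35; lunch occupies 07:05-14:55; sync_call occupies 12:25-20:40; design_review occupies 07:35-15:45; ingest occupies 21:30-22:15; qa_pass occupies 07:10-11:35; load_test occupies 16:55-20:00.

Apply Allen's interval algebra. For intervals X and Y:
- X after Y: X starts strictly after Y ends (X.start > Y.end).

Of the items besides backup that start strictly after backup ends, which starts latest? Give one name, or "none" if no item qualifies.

Target backup = [06:20, 12:40].
deploy [09:50, 13:25] → overlapped-by → excluded.
design_review [07:35, 15:45] → overlapped-by → excluded.
handoff [06:15, 10:15] → overlaps → excluded.
ingest [21:30, 22:15] → after → candidate.
load_test [16:55, 20:00] → after → candidate.
lunch [07:05, 14:55] → overlapped-by → excluded.
qa_pass [07:10, 11:35] → during → excluded.
reindex [09:05, 15:20] → overlapped-by → excluded.
snapshot [16:00, 17:35] → after → candidate.
sync_call [12:25, 20:40] → overlapped-by → excluded.
triage [18:20, 19:10] → after → candidate.
Among candidates, latest start is 21:30 → ingest.

ingest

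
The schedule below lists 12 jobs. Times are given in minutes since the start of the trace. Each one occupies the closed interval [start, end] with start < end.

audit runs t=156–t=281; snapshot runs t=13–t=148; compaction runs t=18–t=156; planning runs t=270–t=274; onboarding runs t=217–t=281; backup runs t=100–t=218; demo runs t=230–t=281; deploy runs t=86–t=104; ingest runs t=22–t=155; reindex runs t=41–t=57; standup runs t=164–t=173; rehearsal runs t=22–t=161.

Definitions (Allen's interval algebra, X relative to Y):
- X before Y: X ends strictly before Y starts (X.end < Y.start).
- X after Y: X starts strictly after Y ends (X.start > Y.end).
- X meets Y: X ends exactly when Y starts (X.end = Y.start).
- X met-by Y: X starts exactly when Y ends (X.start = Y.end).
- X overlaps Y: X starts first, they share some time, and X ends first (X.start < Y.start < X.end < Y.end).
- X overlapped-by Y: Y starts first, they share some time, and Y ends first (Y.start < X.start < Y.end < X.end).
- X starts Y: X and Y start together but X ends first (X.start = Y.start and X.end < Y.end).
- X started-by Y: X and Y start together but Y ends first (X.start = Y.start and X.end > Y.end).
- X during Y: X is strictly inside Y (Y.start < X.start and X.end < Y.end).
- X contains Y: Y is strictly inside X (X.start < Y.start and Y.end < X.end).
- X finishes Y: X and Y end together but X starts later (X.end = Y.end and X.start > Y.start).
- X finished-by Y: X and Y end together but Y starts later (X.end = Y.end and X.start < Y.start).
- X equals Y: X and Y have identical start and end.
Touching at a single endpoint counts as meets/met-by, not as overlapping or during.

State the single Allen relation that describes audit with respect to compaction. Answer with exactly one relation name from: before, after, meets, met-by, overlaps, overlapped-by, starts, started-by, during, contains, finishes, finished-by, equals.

met-by

audit = [t=156, t=281]; compaction = [t=18, t=156].
Compare endpoints: audit.start > compaction.start, audit.start = compaction.end, audit.end > compaction.start, audit.end > compaction.end.
That pattern is 'met-by'.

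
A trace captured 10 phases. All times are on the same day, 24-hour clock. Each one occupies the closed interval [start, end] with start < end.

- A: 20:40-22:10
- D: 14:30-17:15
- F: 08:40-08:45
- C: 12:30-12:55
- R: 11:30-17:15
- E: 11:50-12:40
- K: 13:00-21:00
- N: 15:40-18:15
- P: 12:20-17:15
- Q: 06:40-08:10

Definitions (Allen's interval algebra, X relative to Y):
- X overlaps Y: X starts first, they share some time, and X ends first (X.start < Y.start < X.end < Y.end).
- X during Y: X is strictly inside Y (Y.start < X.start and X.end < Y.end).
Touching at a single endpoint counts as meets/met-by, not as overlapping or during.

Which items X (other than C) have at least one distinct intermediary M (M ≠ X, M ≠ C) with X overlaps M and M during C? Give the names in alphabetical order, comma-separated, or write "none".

none

Target C = [12:30, 12:55].
Intermediaries M with M during C: none.
Union: none.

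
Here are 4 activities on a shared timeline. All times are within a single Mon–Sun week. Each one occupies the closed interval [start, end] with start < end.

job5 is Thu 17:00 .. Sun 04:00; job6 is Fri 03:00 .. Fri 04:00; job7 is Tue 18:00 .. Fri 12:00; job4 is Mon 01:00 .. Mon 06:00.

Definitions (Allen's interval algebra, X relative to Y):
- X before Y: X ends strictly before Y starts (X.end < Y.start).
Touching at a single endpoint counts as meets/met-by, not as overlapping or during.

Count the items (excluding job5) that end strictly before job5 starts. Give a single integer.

1

Target job5 = [Thu 17:00, Sun 04:00].
job4 [Mon 01:00, Mon 06:00] → before → counts.
job6 [Fri 03:00, Fri 04:00] → during → no.
job7 [Tue 18:00, Fri 12:00] → overlaps → no.
Total: 1.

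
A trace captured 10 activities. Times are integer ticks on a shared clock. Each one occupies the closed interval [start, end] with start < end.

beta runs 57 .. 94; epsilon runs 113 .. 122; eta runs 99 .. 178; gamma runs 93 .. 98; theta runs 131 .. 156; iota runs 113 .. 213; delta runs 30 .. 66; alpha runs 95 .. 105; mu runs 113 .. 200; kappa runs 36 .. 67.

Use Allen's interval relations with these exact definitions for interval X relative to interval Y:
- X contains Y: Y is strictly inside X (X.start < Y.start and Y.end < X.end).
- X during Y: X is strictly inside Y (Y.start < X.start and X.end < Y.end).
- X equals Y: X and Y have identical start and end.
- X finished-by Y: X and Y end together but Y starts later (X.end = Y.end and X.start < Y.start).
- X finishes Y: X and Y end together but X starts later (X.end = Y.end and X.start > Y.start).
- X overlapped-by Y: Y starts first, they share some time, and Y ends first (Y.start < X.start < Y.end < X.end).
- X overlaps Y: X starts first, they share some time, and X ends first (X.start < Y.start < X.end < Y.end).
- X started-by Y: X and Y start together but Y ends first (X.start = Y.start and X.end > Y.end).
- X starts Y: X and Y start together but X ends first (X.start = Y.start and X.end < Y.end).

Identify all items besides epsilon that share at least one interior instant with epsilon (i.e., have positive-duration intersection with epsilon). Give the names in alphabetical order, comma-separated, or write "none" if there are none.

eta, iota, mu

Target epsilon = [113, 122].
alpha [95, 105] → before → no.
beta [57, 94] → before → no.
delta [30, 66] → before → no.
eta [99, 178] → contains → yes.
gamma [93, 98] → before → no.
iota [113, 213] → started-by → yes.
kappa [36, 67] → before → no.
mu [113, 200] → started-by → yes.
theta [131, 156] → after → no.
Result: eta, iota, mu.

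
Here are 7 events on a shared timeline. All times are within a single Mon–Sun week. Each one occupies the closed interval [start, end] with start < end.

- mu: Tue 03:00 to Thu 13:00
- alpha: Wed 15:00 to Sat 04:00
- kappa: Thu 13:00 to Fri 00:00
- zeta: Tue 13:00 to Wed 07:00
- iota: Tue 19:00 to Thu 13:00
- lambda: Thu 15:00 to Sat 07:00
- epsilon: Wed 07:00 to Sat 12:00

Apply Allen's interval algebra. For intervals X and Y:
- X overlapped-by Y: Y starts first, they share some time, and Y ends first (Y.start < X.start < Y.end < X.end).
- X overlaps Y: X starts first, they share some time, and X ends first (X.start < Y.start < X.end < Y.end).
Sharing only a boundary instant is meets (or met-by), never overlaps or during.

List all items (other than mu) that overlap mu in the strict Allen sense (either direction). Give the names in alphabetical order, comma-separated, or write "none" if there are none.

Target mu = [Tue 03:00, Thu 13:00].
alpha [Wed 15:00, Sat 04:00] → overlapped-by → yes.
epsilon [Wed 07:00, Sat 12:00] → overlapped-by → yes.
iota [Tue 19:00, Thu 13:00] → finishes → no.
kappa [Thu 13:00, Fri 00:00] → met-by → no.
lambda [Thu 15:00, Sat 07:00] → after → no.
zeta [Tue 13:00, Wed 07:00] → during → no.
Result: alpha, epsilon.

alpha, epsilon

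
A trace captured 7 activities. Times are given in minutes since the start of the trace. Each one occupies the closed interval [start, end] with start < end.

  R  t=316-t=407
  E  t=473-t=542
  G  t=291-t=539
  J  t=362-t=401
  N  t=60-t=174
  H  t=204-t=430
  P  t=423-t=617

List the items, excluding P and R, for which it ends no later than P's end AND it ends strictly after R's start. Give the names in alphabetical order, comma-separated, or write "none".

Conditions: its end is no later than P's end (X.end <= t=617) AND its end is strictly after R's start (X.end > t=316).
E: end t=542 <= t=617? ✓; end t=542 > t=316? ✓ → yes.
G: end t=539 <= t=617? ✓; end t=539 > t=316? ✓ → yes.
H: end t=430 <= t=617? ✓; end t=430 > t=316? ✓ → yes.
J: end t=401 <= t=617? ✓; end t=401 > t=316? ✓ → yes.
N: end t=174 <= t=617? ✓; end t=174 > t=316? ✗ → no.
Result: E, G, H, J.

E, G, H, J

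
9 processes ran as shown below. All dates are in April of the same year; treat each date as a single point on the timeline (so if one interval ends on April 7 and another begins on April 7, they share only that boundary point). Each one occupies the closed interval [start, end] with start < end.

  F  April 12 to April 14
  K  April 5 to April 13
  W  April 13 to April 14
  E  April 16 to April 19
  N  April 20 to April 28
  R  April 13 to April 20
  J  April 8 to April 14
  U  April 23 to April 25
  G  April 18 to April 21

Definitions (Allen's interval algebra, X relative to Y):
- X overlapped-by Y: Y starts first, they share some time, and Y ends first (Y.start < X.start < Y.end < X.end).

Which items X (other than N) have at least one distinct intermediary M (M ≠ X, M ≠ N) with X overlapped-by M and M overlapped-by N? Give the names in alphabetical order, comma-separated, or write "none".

Target N = [April 20, April 28].
Intermediaries M with M overlapped-by N: none.
Union: none.

none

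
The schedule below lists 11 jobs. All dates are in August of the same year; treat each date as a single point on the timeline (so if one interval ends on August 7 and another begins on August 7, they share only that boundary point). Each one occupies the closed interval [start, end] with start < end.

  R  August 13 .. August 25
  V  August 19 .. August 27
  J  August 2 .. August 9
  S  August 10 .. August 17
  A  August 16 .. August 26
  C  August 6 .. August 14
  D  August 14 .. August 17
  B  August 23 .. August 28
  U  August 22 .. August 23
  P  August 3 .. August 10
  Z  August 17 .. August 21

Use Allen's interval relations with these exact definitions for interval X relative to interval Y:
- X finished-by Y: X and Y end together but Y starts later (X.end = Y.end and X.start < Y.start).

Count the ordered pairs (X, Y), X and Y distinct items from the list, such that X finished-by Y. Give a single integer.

1

Checking all 110 ordered pairs for relation 'finished-by'; matching pairs in alphabetical order:
(S, D): S finished-by D ✓
Count: 1.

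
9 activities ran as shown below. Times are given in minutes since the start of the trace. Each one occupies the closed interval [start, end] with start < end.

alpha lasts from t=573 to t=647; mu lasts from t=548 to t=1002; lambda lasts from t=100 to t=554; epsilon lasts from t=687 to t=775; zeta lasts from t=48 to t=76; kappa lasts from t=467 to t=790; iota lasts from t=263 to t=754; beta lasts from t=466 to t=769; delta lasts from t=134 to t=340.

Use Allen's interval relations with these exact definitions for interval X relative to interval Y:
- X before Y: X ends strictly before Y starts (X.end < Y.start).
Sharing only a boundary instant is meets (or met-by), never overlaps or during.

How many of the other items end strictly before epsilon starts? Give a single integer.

4

Target epsilon = [t=687, t=775].
alpha [t=573, t=647] → before → counts.
beta [t=466, t=769] → overlaps → no.
delta [t=134, t=340] → before → counts.
iota [t=263, t=754] → overlaps → no.
kappa [t=467, t=790] → contains → no.
lambda [t=100, t=554] → before → counts.
mu [t=548, t=1002] → contains → no.
zeta [t=48, t=76] → before → counts.
Total: 4.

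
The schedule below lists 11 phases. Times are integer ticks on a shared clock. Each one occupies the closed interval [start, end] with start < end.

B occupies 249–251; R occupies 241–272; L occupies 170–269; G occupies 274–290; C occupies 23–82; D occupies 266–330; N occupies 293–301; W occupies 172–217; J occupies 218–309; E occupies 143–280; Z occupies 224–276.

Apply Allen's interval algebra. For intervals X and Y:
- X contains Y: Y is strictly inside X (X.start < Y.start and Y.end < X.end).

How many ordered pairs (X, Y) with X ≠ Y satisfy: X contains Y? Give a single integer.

17

Checking all 110 ordered pairs for relation 'contains'; matching pairs in alphabetical order:
(D, G): D contains G ✓
(D, N): D contains N ✓
(E, B): E contains B ✓
(E, L): E contains L ✓
(E, R): E contains R ✓
(E, W): E contains W ✓
(E, Z): E contains Z ✓
(J, B): J contains B ✓
(J, G): J contains G ✓
(J, N): J contains N ✓
(J, R): J contains R ✓
(J, Z): J contains Z ✓
(L, B): L contains B ✓
(L, W): L contains W ✓
(R, B): R contains B ✓
(Z, B): Z contains B ✓
(Z, R): Z contains R ✓
Count: 17.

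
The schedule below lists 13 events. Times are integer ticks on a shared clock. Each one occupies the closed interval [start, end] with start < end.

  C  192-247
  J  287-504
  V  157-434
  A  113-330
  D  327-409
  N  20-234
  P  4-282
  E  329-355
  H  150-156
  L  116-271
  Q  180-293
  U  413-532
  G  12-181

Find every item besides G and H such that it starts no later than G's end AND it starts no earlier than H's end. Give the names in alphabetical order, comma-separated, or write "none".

Conditions: its start is no later than G's end (X.start <= 181) AND its start is no earlier than H's end (X.start >= 156).
A: start 113 <= 181? ✓; start 113 >= 156? ✗ → no.
C: start 192 <= 181? ✗; start 192 >= 156? ✓ → no.
D: start 327 <= 181? ✗; start 327 >= 156? ✓ → no.
E: start 329 <= 181? ✗; start 329 >= 156? ✓ → no.
J: start 287 <= 181? ✗; start 287 >= 156? ✓ → no.
L: start 116 <= 181? ✓; start 116 >= 156? ✗ → no.
N: start 20 <= 181? ✓; start 20 >= 156? ✗ → no.
P: start 4 <= 181? ✓; start 4 >= 156? ✗ → no.
Q: start 180 <= 181? ✓; start 180 >= 156? ✓ → yes.
U: start 413 <= 181? ✗; start 413 >= 156? ✓ → no.
V: start 157 <= 181? ✓; start 157 >= 156? ✓ → yes.
Result: Q, V.

Q, V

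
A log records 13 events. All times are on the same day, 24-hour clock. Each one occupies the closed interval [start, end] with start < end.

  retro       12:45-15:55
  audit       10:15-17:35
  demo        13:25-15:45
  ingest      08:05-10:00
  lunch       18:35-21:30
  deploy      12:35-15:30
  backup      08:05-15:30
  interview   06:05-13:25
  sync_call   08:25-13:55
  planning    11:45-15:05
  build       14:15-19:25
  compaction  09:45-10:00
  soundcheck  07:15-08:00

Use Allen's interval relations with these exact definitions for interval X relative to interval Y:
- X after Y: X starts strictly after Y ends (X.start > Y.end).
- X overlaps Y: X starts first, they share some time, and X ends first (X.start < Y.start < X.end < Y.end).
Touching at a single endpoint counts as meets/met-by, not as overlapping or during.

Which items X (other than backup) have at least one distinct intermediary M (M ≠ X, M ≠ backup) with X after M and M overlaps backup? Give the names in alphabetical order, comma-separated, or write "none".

Target backup = [08:05, 15:30].
Intermediaries M with M overlaps backup: interview.
Via interview — items with X after interview: build, lunch.
Union: build, lunch.

build, lunch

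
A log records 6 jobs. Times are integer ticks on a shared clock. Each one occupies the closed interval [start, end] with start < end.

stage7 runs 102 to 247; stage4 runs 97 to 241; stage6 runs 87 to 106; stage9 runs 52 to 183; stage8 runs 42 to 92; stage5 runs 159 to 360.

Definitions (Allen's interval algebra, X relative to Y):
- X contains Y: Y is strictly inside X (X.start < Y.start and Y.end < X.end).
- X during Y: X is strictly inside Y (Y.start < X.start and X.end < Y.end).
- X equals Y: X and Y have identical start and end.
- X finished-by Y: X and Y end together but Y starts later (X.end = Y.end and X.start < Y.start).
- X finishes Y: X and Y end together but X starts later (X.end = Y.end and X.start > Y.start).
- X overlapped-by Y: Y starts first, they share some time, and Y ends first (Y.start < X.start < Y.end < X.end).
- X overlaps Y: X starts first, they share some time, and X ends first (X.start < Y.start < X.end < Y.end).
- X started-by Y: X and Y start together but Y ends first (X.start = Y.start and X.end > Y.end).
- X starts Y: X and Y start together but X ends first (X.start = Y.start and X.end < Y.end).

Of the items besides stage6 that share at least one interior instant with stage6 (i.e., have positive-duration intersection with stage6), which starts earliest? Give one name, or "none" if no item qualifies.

Target stage6 = [87, 106].
stage4 [97, 241] → overlapped-by → candidate.
stage5 [159, 360] → after → excluded.
stage7 [102, 247] → overlapped-by → candidate.
stage8 [42, 92] → overlaps → candidate.
stage9 [52, 183] → contains → candidate.
Among candidates, earliest start is 42 → stage8.

stage8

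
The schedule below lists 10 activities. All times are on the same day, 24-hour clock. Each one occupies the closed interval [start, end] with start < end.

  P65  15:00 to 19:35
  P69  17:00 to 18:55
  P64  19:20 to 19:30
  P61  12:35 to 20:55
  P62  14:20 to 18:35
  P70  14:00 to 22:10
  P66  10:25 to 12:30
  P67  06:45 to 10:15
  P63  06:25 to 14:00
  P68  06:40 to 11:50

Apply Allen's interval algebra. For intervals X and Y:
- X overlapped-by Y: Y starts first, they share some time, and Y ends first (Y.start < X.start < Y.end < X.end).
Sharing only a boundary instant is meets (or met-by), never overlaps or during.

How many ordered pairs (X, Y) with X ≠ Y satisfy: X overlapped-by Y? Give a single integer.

Checking all 90 ordered pairs for relation 'overlapped-by'; matching pairs in alphabetical order:
(P61, P63): P61 overlapped-by P63 ✓
(P65, P62): P65 overlapped-by P62 ✓
(P66, P68): P66 overlapped-by P68 ✓
(P69, P62): P69 overlapped-by P62 ✓
(P70, P61): P70 overlapped-by P61 ✓
Count: 5.

5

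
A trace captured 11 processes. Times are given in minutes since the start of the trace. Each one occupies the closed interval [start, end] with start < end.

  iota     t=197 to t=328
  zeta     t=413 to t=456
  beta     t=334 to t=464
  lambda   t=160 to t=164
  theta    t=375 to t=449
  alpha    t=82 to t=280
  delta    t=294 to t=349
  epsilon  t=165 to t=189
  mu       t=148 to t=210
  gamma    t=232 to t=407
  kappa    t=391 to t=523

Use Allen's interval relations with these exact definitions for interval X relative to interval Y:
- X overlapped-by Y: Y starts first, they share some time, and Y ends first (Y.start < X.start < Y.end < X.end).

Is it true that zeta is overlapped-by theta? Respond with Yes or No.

zeta = [t=413, t=456], theta = [t=375, t=449].
Actual relation of zeta to theta: overlapped-by.
Asked whether 'overlapped-by' holds → Yes.

Yes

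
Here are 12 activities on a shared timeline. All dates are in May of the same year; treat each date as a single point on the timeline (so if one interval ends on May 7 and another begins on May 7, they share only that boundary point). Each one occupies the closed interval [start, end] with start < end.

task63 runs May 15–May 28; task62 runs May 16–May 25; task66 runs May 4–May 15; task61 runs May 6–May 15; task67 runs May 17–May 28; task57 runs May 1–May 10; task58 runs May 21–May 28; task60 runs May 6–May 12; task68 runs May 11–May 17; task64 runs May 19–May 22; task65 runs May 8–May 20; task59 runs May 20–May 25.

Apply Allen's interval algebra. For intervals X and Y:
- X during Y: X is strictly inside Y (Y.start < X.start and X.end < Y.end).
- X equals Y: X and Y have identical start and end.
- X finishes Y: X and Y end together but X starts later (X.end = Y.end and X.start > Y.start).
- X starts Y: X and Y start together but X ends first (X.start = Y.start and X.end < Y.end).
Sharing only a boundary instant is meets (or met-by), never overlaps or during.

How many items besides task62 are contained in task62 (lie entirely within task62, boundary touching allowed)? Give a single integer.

2

Target task62 = [May 16, May 25].
task57 [May 1, May 10] → before → no.
task58 [May 21, May 28] → overlapped-by → no.
task59 [May 20, May 25] → finishes → counts.
task60 [May 6, May 12] → before → no.
task61 [May 6, May 15] → before → no.
task63 [May 15, May 28] → contains → no.
task64 [May 19, May 22] → during → counts.
task65 [May 8, May 20] → overlaps → no.
task66 [May 4, May 15] → before → no.
task67 [May 17, May 28] → overlapped-by → no.
task68 [May 11, May 17] → overlaps → no.
Total: 2.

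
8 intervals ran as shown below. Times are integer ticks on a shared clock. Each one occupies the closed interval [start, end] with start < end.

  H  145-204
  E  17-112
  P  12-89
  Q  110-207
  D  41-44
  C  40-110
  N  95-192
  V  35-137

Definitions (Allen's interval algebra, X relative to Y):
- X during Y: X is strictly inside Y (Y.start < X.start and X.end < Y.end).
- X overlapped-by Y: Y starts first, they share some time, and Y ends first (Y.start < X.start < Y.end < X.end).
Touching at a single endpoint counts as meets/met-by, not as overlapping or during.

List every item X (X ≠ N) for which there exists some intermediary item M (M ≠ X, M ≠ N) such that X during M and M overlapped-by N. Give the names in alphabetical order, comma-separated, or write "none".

Target N = [95, 192].
Intermediaries M with M overlapped-by N: H, Q.
Via H — items with X during H: none.
Via Q — items with X during Q: H.
Union: H.

H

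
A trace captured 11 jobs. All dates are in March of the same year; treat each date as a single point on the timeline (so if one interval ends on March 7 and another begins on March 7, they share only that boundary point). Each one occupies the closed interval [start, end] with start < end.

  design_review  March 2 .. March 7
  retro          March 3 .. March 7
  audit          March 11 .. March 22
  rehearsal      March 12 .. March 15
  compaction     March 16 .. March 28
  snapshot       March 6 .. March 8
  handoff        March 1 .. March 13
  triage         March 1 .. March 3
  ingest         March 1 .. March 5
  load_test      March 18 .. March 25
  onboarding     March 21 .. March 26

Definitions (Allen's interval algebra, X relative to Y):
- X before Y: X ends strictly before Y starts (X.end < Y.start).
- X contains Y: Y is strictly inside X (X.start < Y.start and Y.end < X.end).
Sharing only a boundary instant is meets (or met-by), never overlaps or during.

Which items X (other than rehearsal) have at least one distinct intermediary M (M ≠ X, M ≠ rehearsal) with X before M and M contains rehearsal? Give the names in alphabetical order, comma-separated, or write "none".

Target rehearsal = [March 12, March 15].
Intermediaries M with M contains rehearsal: audit.
Via audit — items with X before audit: design_review, ingest, retro, snapshot, triage.
Union: design_review, ingest, retro, snapshot, triage.

design_review, ingest, retro, snapshot, triage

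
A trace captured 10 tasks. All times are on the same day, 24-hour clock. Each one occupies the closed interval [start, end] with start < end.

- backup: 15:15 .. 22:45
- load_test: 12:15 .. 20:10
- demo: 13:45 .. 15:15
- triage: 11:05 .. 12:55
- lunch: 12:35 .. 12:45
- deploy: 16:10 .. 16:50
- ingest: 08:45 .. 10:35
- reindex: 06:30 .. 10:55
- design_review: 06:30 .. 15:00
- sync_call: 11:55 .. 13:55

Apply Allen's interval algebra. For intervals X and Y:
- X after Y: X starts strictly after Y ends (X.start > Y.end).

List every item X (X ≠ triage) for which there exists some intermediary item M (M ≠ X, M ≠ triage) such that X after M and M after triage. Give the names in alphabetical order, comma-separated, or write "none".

Target triage = [11:05, 12:55].
Intermediaries M with M after triage: backup, demo, deploy.
Via backup — items with X after backup: none.
Via demo — items with X after demo: deploy.
Via deploy — items with X after deploy: none.
Union: deploy.

deploy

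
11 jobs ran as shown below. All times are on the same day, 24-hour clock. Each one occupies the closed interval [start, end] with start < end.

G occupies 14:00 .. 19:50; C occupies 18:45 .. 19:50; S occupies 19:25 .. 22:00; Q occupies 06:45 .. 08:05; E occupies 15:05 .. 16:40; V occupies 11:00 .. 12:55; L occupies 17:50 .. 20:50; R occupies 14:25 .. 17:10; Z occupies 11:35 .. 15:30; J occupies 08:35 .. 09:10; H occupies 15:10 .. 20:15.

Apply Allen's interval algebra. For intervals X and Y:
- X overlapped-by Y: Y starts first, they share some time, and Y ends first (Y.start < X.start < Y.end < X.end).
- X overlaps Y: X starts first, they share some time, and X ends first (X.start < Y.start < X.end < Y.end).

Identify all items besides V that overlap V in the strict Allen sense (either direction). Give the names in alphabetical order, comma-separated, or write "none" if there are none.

Target V = [11:00, 12:55].
C [18:45, 19:50] → after → no.
E [15:05, 16:40] → after → no.
G [14:00, 19:50] → after → no.
H [15:10, 20:15] → after → no.
J [08:35, 09:10] → before → no.
L [17:50, 20:50] → after → no.
Q [06:45, 08:05] → before → no.
R [14:25, 17:10] → after → no.
S [19:25, 22:00] → after → no.
Z [11:35, 15:30] → overlapped-by → yes.
Result: Z.

Z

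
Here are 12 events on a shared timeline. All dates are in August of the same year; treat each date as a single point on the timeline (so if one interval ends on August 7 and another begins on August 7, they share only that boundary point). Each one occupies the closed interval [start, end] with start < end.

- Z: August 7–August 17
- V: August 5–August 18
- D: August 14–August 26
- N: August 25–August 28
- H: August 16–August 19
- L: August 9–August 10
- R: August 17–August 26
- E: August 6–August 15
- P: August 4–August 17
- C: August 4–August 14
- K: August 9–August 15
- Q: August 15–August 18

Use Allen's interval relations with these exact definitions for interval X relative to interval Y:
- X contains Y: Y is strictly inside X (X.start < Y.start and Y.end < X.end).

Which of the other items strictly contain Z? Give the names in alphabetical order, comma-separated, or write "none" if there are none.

V

Target Z = [August 7, August 17].
C [August 4, August 14] → overlaps → no.
D [August 14, August 26] → overlapped-by → no.
E [August 6, August 15] → overlaps → no.
H [August 16, August 19] → overlapped-by → no.
K [August 9, August 15] → during → no.
L [August 9, August 10] → during → no.
N [August 25, August 28] → after → no.
P [August 4, August 17] → finished-by → no.
Q [August 15, August 18] → overlapped-by → no.
R [August 17, August 26] → met-by → no.
V [August 5, August 18] → contains → yes.
Result: V.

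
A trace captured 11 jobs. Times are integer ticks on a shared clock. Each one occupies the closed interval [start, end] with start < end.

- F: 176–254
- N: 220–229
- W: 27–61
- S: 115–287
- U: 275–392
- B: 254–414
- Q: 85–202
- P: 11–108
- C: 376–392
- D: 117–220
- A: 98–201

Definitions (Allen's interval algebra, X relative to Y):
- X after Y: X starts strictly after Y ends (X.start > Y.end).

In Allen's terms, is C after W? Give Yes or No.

C = [376, 392], W = [27, 61].
Actual relation of C to W: after.
Asked whether 'after' holds → Yes.

Yes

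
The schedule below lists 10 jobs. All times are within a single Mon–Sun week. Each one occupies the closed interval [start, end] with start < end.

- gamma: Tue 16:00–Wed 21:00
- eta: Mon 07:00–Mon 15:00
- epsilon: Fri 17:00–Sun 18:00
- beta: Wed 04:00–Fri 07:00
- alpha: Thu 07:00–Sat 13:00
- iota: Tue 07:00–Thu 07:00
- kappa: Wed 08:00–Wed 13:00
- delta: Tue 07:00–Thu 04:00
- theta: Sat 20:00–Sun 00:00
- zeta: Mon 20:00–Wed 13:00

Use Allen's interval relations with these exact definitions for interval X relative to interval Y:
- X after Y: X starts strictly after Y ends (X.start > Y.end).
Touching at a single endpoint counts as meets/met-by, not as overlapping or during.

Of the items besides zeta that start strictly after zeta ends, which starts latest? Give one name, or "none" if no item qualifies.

Target zeta = [Mon 20:00, Wed 13:00].
alpha [Thu 07:00, Sat 13:00] → after → candidate.
beta [Wed 04:00, Fri 07:00] → overlapped-by → excluded.
delta [Tue 07:00, Thu 04:00] → overlapped-by → excluded.
epsilon [Fri 17:00, Sun 18:00] → after → candidate.
eta [Mon 07:00, Mon 15:00] → before → excluded.
gamma [Tue 16:00, Wed 21:00] → overlapped-by → excluded.
iota [Tue 07:00, Thu 07:00] → overlapped-by → excluded.
kappa [Wed 08:00, Wed 13:00] → finishes → excluded.
theta [Sat 20:00, Sun 00:00] → after → candidate.
Among candidates, latest start is Sat 20:00 → theta.

theta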